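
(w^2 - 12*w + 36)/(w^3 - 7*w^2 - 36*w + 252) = (w - 6)/(w^2 - w - 42)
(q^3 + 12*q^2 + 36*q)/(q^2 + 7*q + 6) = q*(q + 6)/(q + 1)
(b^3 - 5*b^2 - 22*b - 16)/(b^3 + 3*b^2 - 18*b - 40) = (b^2 - 7*b - 8)/(b^2 + b - 20)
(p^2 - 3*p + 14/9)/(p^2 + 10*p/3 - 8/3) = (p - 7/3)/(p + 4)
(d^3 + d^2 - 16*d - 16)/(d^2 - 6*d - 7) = (d^2 - 16)/(d - 7)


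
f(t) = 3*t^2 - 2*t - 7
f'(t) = 6*t - 2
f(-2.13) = 10.87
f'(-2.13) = -14.78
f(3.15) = 16.47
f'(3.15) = 16.90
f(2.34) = 4.75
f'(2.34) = 12.04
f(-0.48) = -5.35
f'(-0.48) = -4.88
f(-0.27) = -6.24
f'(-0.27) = -3.62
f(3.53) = 23.32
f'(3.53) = 19.18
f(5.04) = 59.12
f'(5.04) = 28.24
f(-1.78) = 6.07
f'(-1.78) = -12.68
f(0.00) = -7.00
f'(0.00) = -2.00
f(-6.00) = 113.00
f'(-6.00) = -38.00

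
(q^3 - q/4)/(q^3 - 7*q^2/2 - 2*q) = (q - 1/2)/(q - 4)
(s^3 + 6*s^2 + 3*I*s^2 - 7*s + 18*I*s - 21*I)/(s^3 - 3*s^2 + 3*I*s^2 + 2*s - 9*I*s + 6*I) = (s + 7)/(s - 2)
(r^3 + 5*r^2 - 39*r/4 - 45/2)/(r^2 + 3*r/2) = r + 7/2 - 15/r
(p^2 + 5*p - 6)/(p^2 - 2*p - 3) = (-p^2 - 5*p + 6)/(-p^2 + 2*p + 3)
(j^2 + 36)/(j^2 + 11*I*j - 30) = (j - 6*I)/(j + 5*I)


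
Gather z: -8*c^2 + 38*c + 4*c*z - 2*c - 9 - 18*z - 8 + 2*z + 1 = -8*c^2 + 36*c + z*(4*c - 16) - 16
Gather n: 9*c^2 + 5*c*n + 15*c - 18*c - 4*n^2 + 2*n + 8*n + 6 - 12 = 9*c^2 - 3*c - 4*n^2 + n*(5*c + 10) - 6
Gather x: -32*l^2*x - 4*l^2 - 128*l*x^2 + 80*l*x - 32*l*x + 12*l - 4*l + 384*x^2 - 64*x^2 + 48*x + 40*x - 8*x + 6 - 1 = -4*l^2 + 8*l + x^2*(320 - 128*l) + x*(-32*l^2 + 48*l + 80) + 5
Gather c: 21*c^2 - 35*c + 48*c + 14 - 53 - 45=21*c^2 + 13*c - 84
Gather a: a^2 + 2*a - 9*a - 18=a^2 - 7*a - 18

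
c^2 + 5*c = c*(c + 5)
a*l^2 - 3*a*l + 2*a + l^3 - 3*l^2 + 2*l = (a + l)*(l - 2)*(l - 1)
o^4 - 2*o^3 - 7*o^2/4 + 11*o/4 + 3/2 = (o - 2)*(o - 3/2)*(o + 1/2)*(o + 1)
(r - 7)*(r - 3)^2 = r^3 - 13*r^2 + 51*r - 63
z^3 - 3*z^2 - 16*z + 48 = (z - 4)*(z - 3)*(z + 4)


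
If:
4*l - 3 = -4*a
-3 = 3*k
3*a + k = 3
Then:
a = 4/3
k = -1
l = -7/12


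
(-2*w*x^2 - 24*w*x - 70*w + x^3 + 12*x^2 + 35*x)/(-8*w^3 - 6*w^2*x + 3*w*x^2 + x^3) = (x^2 + 12*x + 35)/(4*w^2 + 5*w*x + x^2)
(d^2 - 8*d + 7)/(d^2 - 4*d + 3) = (d - 7)/(d - 3)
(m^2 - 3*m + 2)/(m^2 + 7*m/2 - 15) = 2*(m^2 - 3*m + 2)/(2*m^2 + 7*m - 30)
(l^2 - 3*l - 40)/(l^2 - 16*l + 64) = (l + 5)/(l - 8)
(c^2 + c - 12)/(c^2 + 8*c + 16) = (c - 3)/(c + 4)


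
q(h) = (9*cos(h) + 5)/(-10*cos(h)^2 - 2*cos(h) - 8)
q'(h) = (-20*sin(h)*cos(h) - 2*sin(h))*(9*cos(h) + 5)/(-10*cos(h)^2 - 2*cos(h) - 8)^2 - 9*sin(h)/(-10*cos(h)^2 - 2*cos(h) - 8)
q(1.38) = -0.77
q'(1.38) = 0.51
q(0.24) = -0.71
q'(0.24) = -0.08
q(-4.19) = -0.05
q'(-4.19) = 0.86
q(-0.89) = -0.81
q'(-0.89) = 0.16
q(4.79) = -0.69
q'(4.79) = -0.79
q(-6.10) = -0.71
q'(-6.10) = -0.06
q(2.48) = 0.17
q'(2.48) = 0.33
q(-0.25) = -0.71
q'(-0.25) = 0.08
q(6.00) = -0.71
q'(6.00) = 0.09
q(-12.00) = -0.75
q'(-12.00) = -0.16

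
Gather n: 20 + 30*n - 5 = 30*n + 15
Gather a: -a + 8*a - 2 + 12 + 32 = 7*a + 42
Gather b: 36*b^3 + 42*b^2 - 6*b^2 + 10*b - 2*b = 36*b^3 + 36*b^2 + 8*b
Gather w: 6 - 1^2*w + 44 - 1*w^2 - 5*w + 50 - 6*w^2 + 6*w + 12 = 112 - 7*w^2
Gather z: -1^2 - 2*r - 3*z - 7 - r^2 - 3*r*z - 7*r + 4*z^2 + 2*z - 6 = -r^2 - 9*r + 4*z^2 + z*(-3*r - 1) - 14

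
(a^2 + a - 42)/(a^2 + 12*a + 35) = (a - 6)/(a + 5)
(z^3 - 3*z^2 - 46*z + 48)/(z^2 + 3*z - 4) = (z^2 - 2*z - 48)/(z + 4)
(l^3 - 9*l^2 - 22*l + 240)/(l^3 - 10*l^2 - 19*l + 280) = (l - 6)/(l - 7)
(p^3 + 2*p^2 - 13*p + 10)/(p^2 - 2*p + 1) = (p^2 + 3*p - 10)/(p - 1)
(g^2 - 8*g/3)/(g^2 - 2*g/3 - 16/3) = g/(g + 2)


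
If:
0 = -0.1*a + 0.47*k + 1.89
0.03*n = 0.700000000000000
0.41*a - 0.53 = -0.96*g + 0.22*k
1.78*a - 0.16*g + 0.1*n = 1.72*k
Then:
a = -6.31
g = 2.02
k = -5.36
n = 23.33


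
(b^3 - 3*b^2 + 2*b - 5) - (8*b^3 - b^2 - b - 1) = -7*b^3 - 2*b^2 + 3*b - 4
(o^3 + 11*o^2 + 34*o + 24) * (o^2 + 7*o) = o^5 + 18*o^4 + 111*o^3 + 262*o^2 + 168*o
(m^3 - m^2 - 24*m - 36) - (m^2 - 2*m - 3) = m^3 - 2*m^2 - 22*m - 33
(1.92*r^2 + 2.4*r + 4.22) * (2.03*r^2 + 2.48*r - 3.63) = 3.8976*r^4 + 9.6336*r^3 + 7.549*r^2 + 1.7536*r - 15.3186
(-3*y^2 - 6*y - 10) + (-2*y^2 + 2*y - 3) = -5*y^2 - 4*y - 13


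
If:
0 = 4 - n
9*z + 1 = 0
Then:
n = 4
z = -1/9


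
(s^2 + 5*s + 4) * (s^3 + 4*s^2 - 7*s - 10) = s^5 + 9*s^4 + 17*s^3 - 29*s^2 - 78*s - 40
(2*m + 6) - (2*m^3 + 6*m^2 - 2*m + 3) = -2*m^3 - 6*m^2 + 4*m + 3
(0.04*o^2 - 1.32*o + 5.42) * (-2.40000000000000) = -0.096*o^2 + 3.168*o - 13.008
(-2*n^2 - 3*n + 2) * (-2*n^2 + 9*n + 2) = 4*n^4 - 12*n^3 - 35*n^2 + 12*n + 4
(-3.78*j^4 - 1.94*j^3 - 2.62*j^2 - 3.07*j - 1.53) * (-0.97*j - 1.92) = 3.6666*j^5 + 9.1394*j^4 + 6.2662*j^3 + 8.0083*j^2 + 7.3785*j + 2.9376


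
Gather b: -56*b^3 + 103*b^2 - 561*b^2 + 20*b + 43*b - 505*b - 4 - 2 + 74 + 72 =-56*b^3 - 458*b^2 - 442*b + 140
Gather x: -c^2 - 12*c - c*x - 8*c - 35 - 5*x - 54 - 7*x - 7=-c^2 - 20*c + x*(-c - 12) - 96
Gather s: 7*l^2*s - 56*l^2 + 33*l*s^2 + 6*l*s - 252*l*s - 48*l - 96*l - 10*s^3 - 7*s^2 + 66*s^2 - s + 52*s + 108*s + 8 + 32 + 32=-56*l^2 - 144*l - 10*s^3 + s^2*(33*l + 59) + s*(7*l^2 - 246*l + 159) + 72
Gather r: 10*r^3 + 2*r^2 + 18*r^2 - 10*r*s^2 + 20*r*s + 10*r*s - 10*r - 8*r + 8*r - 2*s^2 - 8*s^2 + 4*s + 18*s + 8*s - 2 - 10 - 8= 10*r^3 + 20*r^2 + r*(-10*s^2 + 30*s - 10) - 10*s^2 + 30*s - 20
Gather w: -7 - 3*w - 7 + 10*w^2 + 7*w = 10*w^2 + 4*w - 14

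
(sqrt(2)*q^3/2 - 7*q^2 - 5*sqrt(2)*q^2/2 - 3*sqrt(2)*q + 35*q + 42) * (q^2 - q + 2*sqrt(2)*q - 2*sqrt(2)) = sqrt(2)*q^5/2 - 5*q^4 - 3*sqrt(2)*q^4 - 29*sqrt(2)*q^3/2 + 30*q^3 + 5*q^2 + 87*sqrt(2)*q^2 - 30*q + 14*sqrt(2)*q - 84*sqrt(2)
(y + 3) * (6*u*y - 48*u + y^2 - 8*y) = 6*u*y^2 - 30*u*y - 144*u + y^3 - 5*y^2 - 24*y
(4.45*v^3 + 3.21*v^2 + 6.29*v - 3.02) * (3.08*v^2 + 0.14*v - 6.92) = 13.706*v^5 + 10.5098*v^4 - 10.9714*v^3 - 30.6342*v^2 - 43.9496*v + 20.8984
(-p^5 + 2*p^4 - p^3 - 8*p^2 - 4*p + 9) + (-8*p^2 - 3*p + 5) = -p^5 + 2*p^4 - p^3 - 16*p^2 - 7*p + 14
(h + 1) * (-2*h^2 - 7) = -2*h^3 - 2*h^2 - 7*h - 7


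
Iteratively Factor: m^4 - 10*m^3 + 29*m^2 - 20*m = (m - 4)*(m^3 - 6*m^2 + 5*m) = m*(m - 4)*(m^2 - 6*m + 5) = m*(m - 4)*(m - 1)*(m - 5)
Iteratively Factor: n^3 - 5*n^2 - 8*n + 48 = (n + 3)*(n^2 - 8*n + 16) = (n - 4)*(n + 3)*(n - 4)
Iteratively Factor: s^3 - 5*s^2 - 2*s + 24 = (s + 2)*(s^2 - 7*s + 12) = (s - 4)*(s + 2)*(s - 3)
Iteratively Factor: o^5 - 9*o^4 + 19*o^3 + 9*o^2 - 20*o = (o)*(o^4 - 9*o^3 + 19*o^2 + 9*o - 20) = o*(o - 1)*(o^3 - 8*o^2 + 11*o + 20) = o*(o - 5)*(o - 1)*(o^2 - 3*o - 4) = o*(o - 5)*(o - 4)*(o - 1)*(o + 1)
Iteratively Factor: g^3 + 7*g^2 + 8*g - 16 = (g - 1)*(g^2 + 8*g + 16) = (g - 1)*(g + 4)*(g + 4)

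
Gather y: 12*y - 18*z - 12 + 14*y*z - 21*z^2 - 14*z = y*(14*z + 12) - 21*z^2 - 32*z - 12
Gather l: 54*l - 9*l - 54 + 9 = 45*l - 45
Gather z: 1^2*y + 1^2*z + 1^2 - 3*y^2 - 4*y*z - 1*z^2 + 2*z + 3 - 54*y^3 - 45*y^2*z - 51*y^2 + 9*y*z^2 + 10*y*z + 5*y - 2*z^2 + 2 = -54*y^3 - 54*y^2 + 6*y + z^2*(9*y - 3) + z*(-45*y^2 + 6*y + 3) + 6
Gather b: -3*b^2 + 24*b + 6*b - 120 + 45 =-3*b^2 + 30*b - 75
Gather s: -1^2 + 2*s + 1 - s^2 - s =-s^2 + s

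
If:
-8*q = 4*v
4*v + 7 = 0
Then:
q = 7/8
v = -7/4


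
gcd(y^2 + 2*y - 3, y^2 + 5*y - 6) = y - 1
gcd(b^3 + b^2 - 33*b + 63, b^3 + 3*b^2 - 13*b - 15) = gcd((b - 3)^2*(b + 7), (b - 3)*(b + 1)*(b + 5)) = b - 3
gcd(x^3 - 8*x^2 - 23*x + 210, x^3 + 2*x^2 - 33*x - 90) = x^2 - x - 30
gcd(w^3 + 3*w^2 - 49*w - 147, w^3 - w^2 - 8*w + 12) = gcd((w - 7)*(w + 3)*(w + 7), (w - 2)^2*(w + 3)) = w + 3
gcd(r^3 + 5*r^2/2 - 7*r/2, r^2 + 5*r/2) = r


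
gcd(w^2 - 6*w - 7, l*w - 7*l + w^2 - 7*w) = w - 7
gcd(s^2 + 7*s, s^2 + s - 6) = 1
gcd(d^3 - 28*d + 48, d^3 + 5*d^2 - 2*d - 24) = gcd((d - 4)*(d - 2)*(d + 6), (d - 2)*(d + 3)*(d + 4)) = d - 2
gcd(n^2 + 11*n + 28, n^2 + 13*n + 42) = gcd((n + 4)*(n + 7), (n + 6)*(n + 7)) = n + 7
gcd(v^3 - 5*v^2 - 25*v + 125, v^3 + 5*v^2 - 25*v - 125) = v^2 - 25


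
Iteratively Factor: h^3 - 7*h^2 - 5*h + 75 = (h - 5)*(h^2 - 2*h - 15) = (h - 5)^2*(h + 3)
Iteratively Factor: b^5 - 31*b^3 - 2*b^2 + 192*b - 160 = (b + 4)*(b^4 - 4*b^3 - 15*b^2 + 58*b - 40) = (b - 2)*(b + 4)*(b^3 - 2*b^2 - 19*b + 20) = (b - 2)*(b + 4)^2*(b^2 - 6*b + 5) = (b - 5)*(b - 2)*(b + 4)^2*(b - 1)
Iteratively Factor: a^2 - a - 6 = (a - 3)*(a + 2)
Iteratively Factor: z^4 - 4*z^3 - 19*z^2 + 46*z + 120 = (z - 4)*(z^3 - 19*z - 30) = (z - 5)*(z - 4)*(z^2 + 5*z + 6) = (z - 5)*(z - 4)*(z + 3)*(z + 2)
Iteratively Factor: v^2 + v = (v + 1)*(v)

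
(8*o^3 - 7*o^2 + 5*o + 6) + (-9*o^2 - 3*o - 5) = 8*o^3 - 16*o^2 + 2*o + 1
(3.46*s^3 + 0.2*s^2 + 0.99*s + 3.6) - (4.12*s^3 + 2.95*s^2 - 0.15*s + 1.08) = -0.66*s^3 - 2.75*s^2 + 1.14*s + 2.52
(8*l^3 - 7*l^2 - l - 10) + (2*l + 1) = 8*l^3 - 7*l^2 + l - 9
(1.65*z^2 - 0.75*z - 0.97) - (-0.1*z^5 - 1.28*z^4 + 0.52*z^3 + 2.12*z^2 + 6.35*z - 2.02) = 0.1*z^5 + 1.28*z^4 - 0.52*z^3 - 0.47*z^2 - 7.1*z + 1.05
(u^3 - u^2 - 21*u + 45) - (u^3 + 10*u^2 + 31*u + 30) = -11*u^2 - 52*u + 15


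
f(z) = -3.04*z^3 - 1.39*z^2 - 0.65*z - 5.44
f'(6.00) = -345.65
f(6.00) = -716.02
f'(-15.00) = -2010.95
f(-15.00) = 9951.56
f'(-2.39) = -46.10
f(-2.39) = 29.68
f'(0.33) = -2.56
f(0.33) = -5.92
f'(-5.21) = -233.72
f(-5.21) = 390.14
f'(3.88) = -148.73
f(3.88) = -206.46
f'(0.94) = -11.32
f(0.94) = -9.80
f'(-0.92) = -5.81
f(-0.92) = -3.65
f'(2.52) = -65.57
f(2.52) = -64.55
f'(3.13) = -98.70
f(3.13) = -114.31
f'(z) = -9.12*z^2 - 2.78*z - 0.65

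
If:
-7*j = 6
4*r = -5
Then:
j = -6/7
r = -5/4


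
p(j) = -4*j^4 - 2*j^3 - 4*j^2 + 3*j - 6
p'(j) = -16*j^3 - 6*j^2 - 8*j + 3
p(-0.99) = -14.79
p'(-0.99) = 20.56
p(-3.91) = -894.23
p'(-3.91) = 898.97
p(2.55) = -226.65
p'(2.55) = -321.72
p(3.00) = -411.00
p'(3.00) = -507.00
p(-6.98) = -9036.39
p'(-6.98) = 5207.61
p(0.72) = -7.74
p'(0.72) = -11.84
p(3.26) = -559.81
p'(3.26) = -641.18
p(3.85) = -1046.70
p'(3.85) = -1029.80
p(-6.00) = -4920.00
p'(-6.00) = 3291.00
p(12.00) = -86946.00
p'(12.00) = -28605.00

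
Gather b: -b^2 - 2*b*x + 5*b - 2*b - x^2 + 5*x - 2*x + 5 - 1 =-b^2 + b*(3 - 2*x) - x^2 + 3*x + 4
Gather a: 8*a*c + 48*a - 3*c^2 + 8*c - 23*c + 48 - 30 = a*(8*c + 48) - 3*c^2 - 15*c + 18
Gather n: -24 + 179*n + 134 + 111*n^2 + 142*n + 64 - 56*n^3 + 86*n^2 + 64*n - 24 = -56*n^3 + 197*n^2 + 385*n + 150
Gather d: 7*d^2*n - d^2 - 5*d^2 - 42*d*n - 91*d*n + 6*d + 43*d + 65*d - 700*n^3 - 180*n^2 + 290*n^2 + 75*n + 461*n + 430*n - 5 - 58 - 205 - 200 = d^2*(7*n - 6) + d*(114 - 133*n) - 700*n^3 + 110*n^2 + 966*n - 468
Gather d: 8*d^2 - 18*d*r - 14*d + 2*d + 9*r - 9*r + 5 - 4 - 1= 8*d^2 + d*(-18*r - 12)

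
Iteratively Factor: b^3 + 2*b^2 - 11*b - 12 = (b - 3)*(b^2 + 5*b + 4) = (b - 3)*(b + 4)*(b + 1)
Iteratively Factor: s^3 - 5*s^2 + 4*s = (s - 4)*(s^2 - s) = s*(s - 4)*(s - 1)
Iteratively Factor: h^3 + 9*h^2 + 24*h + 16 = (h + 4)*(h^2 + 5*h + 4) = (h + 4)^2*(h + 1)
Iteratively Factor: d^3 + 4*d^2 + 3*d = (d + 3)*(d^2 + d) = d*(d + 3)*(d + 1)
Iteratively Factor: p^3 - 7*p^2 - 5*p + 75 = (p - 5)*(p^2 - 2*p - 15) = (p - 5)*(p + 3)*(p - 5)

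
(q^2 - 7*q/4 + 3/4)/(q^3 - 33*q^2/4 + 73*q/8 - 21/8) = 2*(q - 1)/(2*q^2 - 15*q + 7)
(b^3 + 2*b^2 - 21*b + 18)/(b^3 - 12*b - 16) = (-b^3 - 2*b^2 + 21*b - 18)/(-b^3 + 12*b + 16)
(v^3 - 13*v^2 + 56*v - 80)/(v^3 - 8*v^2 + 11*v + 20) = (v - 4)/(v + 1)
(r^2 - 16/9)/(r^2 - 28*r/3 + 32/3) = (r + 4/3)/(r - 8)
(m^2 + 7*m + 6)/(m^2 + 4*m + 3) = (m + 6)/(m + 3)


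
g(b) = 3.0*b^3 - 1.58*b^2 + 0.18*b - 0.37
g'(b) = 9.0*b^2 - 3.16*b + 0.18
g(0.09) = -0.36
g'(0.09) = -0.03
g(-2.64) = -67.06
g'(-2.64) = 71.25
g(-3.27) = -122.75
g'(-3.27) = 106.75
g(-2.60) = -64.25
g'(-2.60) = 69.24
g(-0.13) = -0.43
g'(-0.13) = 0.74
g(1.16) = 2.40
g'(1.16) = 8.62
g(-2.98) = -94.33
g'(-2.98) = 89.52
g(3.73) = 134.00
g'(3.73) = 113.61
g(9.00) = 2060.27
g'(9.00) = 700.74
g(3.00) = 66.95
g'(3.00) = 71.70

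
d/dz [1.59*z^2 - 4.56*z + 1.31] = 3.18*z - 4.56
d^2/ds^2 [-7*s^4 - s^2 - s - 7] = -84*s^2 - 2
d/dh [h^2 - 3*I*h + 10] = 2*h - 3*I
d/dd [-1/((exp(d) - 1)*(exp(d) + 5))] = (exp(d) + 2)/(2*(exp(d) + 5)^2*sinh(d/2)^2)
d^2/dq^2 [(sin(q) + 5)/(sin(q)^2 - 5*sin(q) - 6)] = (-sin(q)^4 - 24*sin(q)^3 + 65*sin(q)^2 - 250*sin(q) + 250)/((sin(q) - 6)^3*(sin(q) + 1)^2)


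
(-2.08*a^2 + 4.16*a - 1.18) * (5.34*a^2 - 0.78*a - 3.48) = -11.1072*a^4 + 23.8368*a^3 - 2.3076*a^2 - 13.5564*a + 4.1064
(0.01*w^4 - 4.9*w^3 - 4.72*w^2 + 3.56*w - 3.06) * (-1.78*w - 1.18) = -0.0178*w^5 + 8.7102*w^4 + 14.1836*w^3 - 0.767200000000001*w^2 + 1.246*w + 3.6108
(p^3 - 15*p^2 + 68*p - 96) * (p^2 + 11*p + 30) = p^5 - 4*p^4 - 67*p^3 + 202*p^2 + 984*p - 2880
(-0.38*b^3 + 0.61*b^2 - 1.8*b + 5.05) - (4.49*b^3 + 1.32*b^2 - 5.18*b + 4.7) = -4.87*b^3 - 0.71*b^2 + 3.38*b + 0.35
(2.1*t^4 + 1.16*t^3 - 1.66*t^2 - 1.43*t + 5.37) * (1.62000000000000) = 3.402*t^4 + 1.8792*t^3 - 2.6892*t^2 - 2.3166*t + 8.6994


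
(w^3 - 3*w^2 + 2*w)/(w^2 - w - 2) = w*(w - 1)/(w + 1)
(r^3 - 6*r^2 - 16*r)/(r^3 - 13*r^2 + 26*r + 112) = r/(r - 7)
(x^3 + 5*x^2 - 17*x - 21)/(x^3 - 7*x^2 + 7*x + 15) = (x + 7)/(x - 5)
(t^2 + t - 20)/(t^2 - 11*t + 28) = (t + 5)/(t - 7)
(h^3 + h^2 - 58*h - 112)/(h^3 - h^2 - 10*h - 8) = (h^2 - h - 56)/(h^2 - 3*h - 4)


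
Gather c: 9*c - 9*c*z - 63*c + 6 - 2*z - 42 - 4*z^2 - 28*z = c*(-9*z - 54) - 4*z^2 - 30*z - 36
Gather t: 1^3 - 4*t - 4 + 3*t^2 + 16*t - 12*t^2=-9*t^2 + 12*t - 3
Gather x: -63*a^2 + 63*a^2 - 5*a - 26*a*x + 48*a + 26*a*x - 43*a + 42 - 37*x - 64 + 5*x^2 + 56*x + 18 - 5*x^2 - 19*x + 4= 0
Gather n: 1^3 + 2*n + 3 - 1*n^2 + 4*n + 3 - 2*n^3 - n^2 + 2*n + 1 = -2*n^3 - 2*n^2 + 8*n + 8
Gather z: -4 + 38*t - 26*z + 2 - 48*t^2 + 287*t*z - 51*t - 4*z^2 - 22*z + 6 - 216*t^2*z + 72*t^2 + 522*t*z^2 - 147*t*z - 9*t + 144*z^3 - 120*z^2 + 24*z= 24*t^2 - 22*t + 144*z^3 + z^2*(522*t - 124) + z*(-216*t^2 + 140*t - 24) + 4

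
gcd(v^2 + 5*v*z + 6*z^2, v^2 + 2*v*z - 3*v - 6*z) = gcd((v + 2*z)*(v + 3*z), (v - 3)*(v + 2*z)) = v + 2*z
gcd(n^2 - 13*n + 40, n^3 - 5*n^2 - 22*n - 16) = n - 8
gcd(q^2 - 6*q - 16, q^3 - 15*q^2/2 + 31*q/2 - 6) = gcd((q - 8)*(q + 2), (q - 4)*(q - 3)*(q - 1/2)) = 1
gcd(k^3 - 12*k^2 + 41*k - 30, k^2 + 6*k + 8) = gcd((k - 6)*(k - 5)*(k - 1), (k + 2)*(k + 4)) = 1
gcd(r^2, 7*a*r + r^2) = r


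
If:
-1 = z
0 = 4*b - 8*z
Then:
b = -2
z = -1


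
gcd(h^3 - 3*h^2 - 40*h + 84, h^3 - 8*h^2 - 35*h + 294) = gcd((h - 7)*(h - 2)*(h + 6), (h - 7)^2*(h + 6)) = h^2 - h - 42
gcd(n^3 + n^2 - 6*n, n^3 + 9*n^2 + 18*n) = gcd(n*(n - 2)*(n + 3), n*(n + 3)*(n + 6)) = n^2 + 3*n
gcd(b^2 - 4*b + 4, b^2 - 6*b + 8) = b - 2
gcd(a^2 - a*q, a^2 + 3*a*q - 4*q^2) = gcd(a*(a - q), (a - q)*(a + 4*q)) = -a + q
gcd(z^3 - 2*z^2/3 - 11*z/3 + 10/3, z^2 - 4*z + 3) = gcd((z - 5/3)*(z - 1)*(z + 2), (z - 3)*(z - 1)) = z - 1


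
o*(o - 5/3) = o^2 - 5*o/3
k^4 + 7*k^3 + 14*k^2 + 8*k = k*(k + 1)*(k + 2)*(k + 4)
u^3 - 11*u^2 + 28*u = u*(u - 7)*(u - 4)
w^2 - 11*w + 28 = (w - 7)*(w - 4)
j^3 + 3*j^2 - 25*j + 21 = (j - 3)*(j - 1)*(j + 7)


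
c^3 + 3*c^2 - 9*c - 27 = (c - 3)*(c + 3)^2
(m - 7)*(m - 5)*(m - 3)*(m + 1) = m^4 - 14*m^3 + 56*m^2 - 34*m - 105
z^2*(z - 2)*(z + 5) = z^4 + 3*z^3 - 10*z^2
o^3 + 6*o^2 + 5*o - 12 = (o - 1)*(o + 3)*(o + 4)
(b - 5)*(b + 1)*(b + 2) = b^3 - 2*b^2 - 13*b - 10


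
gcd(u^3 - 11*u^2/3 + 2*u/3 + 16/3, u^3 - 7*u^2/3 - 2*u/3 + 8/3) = u^2 - u - 2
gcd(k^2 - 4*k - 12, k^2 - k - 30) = k - 6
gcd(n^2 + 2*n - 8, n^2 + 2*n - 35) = 1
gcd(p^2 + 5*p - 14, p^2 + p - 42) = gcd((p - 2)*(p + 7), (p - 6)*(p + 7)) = p + 7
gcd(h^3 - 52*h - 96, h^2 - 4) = h + 2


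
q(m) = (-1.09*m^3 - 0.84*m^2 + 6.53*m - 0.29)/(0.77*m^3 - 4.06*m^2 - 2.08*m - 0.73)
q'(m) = (-3.27*m^2 - 1.68*m + 6.53)/(0.77*m^3 - 4.06*m^2 - 2.08*m - 0.73) + (-2.31*m^2 + 8.12*m + 2.08)*(-1.09*m^3 - 0.84*m^2 + 6.53*m - 0.29)/(0.77*m^3 - 4.06*m^2 - 2.08*m - 0.73)^2 = (-4.44089209850063e-16*m^5 + 5.0722*m^4 - 5.5218*m^3 + 31.316*m^2 - 1.1284*m - 5.3701)/(0.5929*m^6 - 6.2524*m^5 + 13.2804*m^4 + 15.7654*m^3 + 10.254*m^2 + 3.0368*m + 0.5329)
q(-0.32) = 4.81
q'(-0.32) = -6.14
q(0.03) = 0.12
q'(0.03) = -8.48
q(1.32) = -0.50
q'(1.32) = 0.65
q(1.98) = -0.06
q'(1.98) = 0.69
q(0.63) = -0.93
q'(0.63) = 0.48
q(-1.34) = 1.12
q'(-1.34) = 1.63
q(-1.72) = 0.65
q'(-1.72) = 0.94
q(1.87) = -0.13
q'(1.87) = 0.67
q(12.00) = -2.67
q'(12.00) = 0.19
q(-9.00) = -0.77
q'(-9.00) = 0.05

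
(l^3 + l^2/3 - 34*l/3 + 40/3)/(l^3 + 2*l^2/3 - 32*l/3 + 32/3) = (3*l - 5)/(3*l - 4)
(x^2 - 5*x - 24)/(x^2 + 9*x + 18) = (x - 8)/(x + 6)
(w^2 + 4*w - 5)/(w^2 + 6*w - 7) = (w + 5)/(w + 7)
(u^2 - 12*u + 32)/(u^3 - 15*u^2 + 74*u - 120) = (u - 8)/(u^2 - 11*u + 30)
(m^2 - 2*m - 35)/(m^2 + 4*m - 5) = (m - 7)/(m - 1)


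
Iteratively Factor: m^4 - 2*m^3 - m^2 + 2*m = (m - 2)*(m^3 - m) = (m - 2)*(m + 1)*(m^2 - m) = m*(m - 2)*(m + 1)*(m - 1)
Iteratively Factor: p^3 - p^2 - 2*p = (p - 2)*(p^2 + p) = p*(p - 2)*(p + 1)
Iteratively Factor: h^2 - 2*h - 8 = (h - 4)*(h + 2)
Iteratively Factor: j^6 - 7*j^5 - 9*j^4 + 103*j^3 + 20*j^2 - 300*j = (j - 5)*(j^5 - 2*j^4 - 19*j^3 + 8*j^2 + 60*j) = j*(j - 5)*(j^4 - 2*j^3 - 19*j^2 + 8*j + 60) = j*(j - 5)^2*(j^3 + 3*j^2 - 4*j - 12) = j*(j - 5)^2*(j + 2)*(j^2 + j - 6) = j*(j - 5)^2*(j - 2)*(j + 2)*(j + 3)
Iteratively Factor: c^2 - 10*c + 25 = (c - 5)*(c - 5)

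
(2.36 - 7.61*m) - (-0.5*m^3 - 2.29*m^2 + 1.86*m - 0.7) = 0.5*m^3 + 2.29*m^2 - 9.47*m + 3.06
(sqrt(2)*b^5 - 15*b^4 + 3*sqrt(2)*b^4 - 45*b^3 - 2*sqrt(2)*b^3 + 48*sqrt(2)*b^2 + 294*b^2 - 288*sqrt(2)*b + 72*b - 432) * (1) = sqrt(2)*b^5 - 15*b^4 + 3*sqrt(2)*b^4 - 45*b^3 - 2*sqrt(2)*b^3 + 48*sqrt(2)*b^2 + 294*b^2 - 288*sqrt(2)*b + 72*b - 432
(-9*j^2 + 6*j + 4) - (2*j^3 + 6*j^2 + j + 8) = -2*j^3 - 15*j^2 + 5*j - 4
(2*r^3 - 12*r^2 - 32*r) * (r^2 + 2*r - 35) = 2*r^5 - 8*r^4 - 126*r^3 + 356*r^2 + 1120*r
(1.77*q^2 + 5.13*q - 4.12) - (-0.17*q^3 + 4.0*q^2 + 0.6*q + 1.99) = 0.17*q^3 - 2.23*q^2 + 4.53*q - 6.11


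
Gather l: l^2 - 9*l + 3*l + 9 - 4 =l^2 - 6*l + 5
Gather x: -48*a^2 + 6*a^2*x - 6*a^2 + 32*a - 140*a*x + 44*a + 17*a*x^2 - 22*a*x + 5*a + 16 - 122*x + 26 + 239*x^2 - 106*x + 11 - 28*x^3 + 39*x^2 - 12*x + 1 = -54*a^2 + 81*a - 28*x^3 + x^2*(17*a + 278) + x*(6*a^2 - 162*a - 240) + 54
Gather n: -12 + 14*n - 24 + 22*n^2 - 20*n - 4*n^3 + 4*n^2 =-4*n^3 + 26*n^2 - 6*n - 36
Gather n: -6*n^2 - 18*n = -6*n^2 - 18*n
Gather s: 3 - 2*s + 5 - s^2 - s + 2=-s^2 - 3*s + 10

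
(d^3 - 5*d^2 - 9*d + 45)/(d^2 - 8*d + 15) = d + 3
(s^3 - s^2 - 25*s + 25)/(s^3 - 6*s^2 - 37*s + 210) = (s^2 + 4*s - 5)/(s^2 - s - 42)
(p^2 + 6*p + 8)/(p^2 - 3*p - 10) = (p + 4)/(p - 5)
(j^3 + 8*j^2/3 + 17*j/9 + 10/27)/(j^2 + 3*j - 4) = (27*j^3 + 72*j^2 + 51*j + 10)/(27*(j^2 + 3*j - 4))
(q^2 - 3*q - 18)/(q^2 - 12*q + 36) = (q + 3)/(q - 6)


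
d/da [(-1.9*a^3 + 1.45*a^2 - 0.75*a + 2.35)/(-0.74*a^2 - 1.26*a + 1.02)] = (1.406*a^4 + 4.788*a^3 - 8.196*a^2 + 6.436*a + 2.196)/(0.5476*a^4 + 1.8648*a^3 + 0.0780000000000001*a^2 - 2.5704*a + 1.0404)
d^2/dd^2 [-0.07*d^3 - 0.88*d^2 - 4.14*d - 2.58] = -0.42*d - 1.76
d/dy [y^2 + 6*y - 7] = 2*y + 6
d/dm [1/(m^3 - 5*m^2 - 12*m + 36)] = (-3*m^2 + 10*m + 12)/(m^3 - 5*m^2 - 12*m + 36)^2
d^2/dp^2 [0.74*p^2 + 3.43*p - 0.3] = 1.48000000000000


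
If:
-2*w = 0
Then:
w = 0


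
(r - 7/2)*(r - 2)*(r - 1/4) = r^3 - 23*r^2/4 + 67*r/8 - 7/4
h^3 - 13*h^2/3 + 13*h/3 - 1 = (h - 3)*(h - 1)*(h - 1/3)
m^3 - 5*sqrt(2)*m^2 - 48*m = m*(m - 8*sqrt(2))*(m + 3*sqrt(2))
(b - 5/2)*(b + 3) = b^2 + b/2 - 15/2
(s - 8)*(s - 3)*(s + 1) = s^3 - 10*s^2 + 13*s + 24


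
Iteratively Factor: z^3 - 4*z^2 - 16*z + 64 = (z - 4)*(z^2 - 16) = (z - 4)^2*(z + 4)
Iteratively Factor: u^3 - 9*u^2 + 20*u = (u - 4)*(u^2 - 5*u) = u*(u - 4)*(u - 5)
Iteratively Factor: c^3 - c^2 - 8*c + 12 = (c - 2)*(c^2 + c - 6) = (c - 2)*(c + 3)*(c - 2)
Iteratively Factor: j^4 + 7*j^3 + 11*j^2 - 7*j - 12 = (j + 4)*(j^3 + 3*j^2 - j - 3) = (j - 1)*(j + 4)*(j^2 + 4*j + 3) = (j - 1)*(j + 3)*(j + 4)*(j + 1)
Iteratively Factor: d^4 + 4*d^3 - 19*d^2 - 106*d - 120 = (d + 2)*(d^3 + 2*d^2 - 23*d - 60) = (d - 5)*(d + 2)*(d^2 + 7*d + 12) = (d - 5)*(d + 2)*(d + 3)*(d + 4)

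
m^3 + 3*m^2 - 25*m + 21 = (m - 3)*(m - 1)*(m + 7)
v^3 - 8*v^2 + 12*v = v*(v - 6)*(v - 2)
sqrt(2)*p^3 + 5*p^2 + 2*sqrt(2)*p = p*(p + 2*sqrt(2))*(sqrt(2)*p + 1)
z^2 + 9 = (z - 3*I)*(z + 3*I)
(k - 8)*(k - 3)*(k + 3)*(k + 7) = k^4 - k^3 - 65*k^2 + 9*k + 504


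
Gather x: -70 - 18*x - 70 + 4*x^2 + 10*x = 4*x^2 - 8*x - 140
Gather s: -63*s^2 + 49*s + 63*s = -63*s^2 + 112*s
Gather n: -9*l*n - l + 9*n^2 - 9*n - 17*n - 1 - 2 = -l + 9*n^2 + n*(-9*l - 26) - 3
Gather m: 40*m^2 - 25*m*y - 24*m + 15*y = 40*m^2 + m*(-25*y - 24) + 15*y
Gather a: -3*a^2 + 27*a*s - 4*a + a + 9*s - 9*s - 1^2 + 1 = -3*a^2 + a*(27*s - 3)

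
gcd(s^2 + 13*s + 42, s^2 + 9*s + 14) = s + 7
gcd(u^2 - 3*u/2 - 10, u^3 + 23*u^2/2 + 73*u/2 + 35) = u + 5/2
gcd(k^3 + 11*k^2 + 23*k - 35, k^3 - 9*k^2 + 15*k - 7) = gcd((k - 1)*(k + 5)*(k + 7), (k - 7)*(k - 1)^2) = k - 1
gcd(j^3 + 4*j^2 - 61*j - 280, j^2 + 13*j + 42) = j + 7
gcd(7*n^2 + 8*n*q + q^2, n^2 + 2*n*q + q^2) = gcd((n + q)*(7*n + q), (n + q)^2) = n + q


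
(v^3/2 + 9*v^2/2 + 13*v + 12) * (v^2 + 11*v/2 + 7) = v^5/2 + 29*v^4/4 + 165*v^3/4 + 115*v^2 + 157*v + 84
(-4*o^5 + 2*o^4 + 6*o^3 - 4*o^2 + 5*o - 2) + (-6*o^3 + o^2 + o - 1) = -4*o^5 + 2*o^4 - 3*o^2 + 6*o - 3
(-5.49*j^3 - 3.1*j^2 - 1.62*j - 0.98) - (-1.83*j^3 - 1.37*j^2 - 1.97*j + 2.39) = -3.66*j^3 - 1.73*j^2 + 0.35*j - 3.37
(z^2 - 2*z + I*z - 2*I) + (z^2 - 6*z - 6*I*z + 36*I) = 2*z^2 - 8*z - 5*I*z + 34*I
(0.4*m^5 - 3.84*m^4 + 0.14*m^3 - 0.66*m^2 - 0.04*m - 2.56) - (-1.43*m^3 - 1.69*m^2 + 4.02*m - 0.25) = 0.4*m^5 - 3.84*m^4 + 1.57*m^3 + 1.03*m^2 - 4.06*m - 2.31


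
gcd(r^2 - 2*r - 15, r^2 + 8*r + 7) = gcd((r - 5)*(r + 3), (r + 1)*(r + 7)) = 1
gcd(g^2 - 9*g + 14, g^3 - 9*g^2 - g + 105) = g - 7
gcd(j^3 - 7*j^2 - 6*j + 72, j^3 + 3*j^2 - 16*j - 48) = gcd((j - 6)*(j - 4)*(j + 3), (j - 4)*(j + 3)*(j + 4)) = j^2 - j - 12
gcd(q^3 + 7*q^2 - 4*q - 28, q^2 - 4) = q^2 - 4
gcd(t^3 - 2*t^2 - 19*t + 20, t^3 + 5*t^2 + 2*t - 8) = t^2 + 3*t - 4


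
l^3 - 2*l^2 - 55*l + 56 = (l - 8)*(l - 1)*(l + 7)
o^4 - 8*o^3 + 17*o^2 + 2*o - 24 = (o - 4)*(o - 3)*(o - 2)*(o + 1)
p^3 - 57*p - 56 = (p - 8)*(p + 1)*(p + 7)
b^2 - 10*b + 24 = (b - 6)*(b - 4)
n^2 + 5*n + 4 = (n + 1)*(n + 4)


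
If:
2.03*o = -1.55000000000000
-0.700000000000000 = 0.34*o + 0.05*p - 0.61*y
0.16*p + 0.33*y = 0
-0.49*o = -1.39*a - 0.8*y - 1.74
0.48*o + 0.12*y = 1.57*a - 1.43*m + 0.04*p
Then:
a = -1.88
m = -1.89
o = -0.76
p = -1.27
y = 0.62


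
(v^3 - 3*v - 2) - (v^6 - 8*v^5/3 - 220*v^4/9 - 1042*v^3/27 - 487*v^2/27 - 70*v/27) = -v^6 + 8*v^5/3 + 220*v^4/9 + 1069*v^3/27 + 487*v^2/27 - 11*v/27 - 2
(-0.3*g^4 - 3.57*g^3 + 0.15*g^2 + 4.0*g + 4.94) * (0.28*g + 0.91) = -0.084*g^5 - 1.2726*g^4 - 3.2067*g^3 + 1.2565*g^2 + 5.0232*g + 4.4954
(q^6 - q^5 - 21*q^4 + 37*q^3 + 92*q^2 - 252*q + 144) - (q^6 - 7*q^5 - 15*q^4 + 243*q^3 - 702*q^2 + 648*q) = 6*q^5 - 6*q^4 - 206*q^3 + 794*q^2 - 900*q + 144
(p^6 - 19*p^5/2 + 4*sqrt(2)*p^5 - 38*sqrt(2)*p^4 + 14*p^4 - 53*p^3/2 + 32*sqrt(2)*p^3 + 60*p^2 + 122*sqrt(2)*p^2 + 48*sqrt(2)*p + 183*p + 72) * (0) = 0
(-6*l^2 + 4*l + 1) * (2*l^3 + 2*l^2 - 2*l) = -12*l^5 - 4*l^4 + 22*l^3 - 6*l^2 - 2*l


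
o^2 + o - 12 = (o - 3)*(o + 4)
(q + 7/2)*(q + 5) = q^2 + 17*q/2 + 35/2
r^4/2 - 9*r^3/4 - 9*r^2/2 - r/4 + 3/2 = (r/2 + 1/2)*(r - 6)*(r - 1/2)*(r + 1)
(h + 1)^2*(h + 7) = h^3 + 9*h^2 + 15*h + 7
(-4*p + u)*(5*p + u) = -20*p^2 + p*u + u^2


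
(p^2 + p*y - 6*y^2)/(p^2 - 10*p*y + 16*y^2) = (-p - 3*y)/(-p + 8*y)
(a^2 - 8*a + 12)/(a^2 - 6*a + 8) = (a - 6)/(a - 4)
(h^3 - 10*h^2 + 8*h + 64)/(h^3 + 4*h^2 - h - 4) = (h^3 - 10*h^2 + 8*h + 64)/(h^3 + 4*h^2 - h - 4)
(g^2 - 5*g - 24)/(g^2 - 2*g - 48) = (g + 3)/(g + 6)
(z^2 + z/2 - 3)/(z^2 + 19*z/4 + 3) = 2*(2*z^2 + z - 6)/(4*z^2 + 19*z + 12)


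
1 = 1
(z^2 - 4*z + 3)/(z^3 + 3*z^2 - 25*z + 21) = 1/(z + 7)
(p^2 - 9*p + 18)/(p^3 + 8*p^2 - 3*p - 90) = (p - 6)/(p^2 + 11*p + 30)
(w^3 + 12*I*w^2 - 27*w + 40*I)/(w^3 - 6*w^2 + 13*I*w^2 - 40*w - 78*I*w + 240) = (w - I)/(w - 6)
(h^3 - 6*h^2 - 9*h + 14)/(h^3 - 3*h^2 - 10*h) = (h^2 - 8*h + 7)/(h*(h - 5))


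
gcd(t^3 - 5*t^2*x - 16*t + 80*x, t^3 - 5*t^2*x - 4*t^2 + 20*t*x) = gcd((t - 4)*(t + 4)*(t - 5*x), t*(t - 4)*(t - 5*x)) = -t^2 + 5*t*x + 4*t - 20*x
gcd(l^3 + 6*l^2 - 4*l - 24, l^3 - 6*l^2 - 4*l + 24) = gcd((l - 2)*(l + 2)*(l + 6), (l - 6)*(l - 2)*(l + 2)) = l^2 - 4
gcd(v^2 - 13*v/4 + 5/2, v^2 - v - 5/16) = v - 5/4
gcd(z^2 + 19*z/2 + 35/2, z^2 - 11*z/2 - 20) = z + 5/2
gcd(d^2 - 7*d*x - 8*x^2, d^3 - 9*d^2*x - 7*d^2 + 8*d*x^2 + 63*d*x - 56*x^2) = -d + 8*x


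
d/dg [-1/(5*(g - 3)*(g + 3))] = 2*g/(5*(g - 3)^2*(g + 3)^2)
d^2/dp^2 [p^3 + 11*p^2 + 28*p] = 6*p + 22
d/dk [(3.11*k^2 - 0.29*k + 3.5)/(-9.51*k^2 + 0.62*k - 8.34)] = (-0.829699999999999*k^2 + 14.6952*k + 0.2486)/(90.4401*k^4 - 11.7924*k^3 + 159.0112*k^2 - 10.3416*k + 69.5556)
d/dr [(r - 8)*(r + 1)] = 2*r - 7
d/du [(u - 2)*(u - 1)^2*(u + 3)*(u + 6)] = 5*u^4 + 20*u^3 - 39*u^2 - 58*u + 72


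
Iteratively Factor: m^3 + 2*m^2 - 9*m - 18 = (m - 3)*(m^2 + 5*m + 6) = (m - 3)*(m + 2)*(m + 3)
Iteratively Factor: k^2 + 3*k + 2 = (k + 1)*(k + 2)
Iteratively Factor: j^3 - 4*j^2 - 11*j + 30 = (j + 3)*(j^2 - 7*j + 10) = (j - 5)*(j + 3)*(j - 2)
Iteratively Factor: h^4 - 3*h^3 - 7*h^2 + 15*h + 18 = (h + 1)*(h^3 - 4*h^2 - 3*h + 18) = (h - 3)*(h + 1)*(h^2 - h - 6) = (h - 3)*(h + 1)*(h + 2)*(h - 3)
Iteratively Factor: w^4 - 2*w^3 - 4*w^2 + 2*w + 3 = (w + 1)*(w^3 - 3*w^2 - w + 3) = (w + 1)^2*(w^2 - 4*w + 3) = (w - 3)*(w + 1)^2*(w - 1)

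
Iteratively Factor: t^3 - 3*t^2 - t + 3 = (t + 1)*(t^2 - 4*t + 3) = (t - 3)*(t + 1)*(t - 1)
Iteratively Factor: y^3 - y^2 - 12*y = (y)*(y^2 - y - 12) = y*(y + 3)*(y - 4)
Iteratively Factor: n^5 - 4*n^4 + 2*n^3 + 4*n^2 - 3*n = (n - 1)*(n^4 - 3*n^3 - n^2 + 3*n) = (n - 1)*(n + 1)*(n^3 - 4*n^2 + 3*n) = (n - 3)*(n - 1)*(n + 1)*(n^2 - n) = (n - 3)*(n - 1)^2*(n + 1)*(n)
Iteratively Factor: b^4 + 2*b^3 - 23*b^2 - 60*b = (b + 4)*(b^3 - 2*b^2 - 15*b) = (b - 5)*(b + 4)*(b^2 + 3*b) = (b - 5)*(b + 3)*(b + 4)*(b)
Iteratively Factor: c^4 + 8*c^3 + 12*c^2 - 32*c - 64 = (c + 4)*(c^3 + 4*c^2 - 4*c - 16) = (c + 4)^2*(c^2 - 4) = (c - 2)*(c + 4)^2*(c + 2)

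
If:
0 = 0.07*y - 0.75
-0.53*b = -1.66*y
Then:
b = 33.56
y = 10.71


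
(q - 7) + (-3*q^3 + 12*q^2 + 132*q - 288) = -3*q^3 + 12*q^2 + 133*q - 295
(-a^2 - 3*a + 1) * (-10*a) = 10*a^3 + 30*a^2 - 10*a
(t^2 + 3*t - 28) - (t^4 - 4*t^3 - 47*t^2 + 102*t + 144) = -t^4 + 4*t^3 + 48*t^2 - 99*t - 172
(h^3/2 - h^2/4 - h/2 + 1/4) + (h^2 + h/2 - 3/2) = h^3/2 + 3*h^2/4 - 5/4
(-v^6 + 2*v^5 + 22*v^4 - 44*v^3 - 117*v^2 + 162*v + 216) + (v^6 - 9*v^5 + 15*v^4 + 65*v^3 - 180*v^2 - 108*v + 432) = -7*v^5 + 37*v^4 + 21*v^3 - 297*v^2 + 54*v + 648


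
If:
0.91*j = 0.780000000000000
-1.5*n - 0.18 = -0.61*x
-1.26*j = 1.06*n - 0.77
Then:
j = 0.86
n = -0.29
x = -0.42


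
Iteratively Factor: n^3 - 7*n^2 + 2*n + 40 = (n + 2)*(n^2 - 9*n + 20) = (n - 4)*(n + 2)*(n - 5)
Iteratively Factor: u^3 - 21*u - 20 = (u + 4)*(u^2 - 4*u - 5) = (u + 1)*(u + 4)*(u - 5)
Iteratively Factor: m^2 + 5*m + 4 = (m + 4)*(m + 1)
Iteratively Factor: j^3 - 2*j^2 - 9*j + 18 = (j - 3)*(j^2 + j - 6) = (j - 3)*(j - 2)*(j + 3)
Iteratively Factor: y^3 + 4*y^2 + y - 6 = (y + 2)*(y^2 + 2*y - 3) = (y + 2)*(y + 3)*(y - 1)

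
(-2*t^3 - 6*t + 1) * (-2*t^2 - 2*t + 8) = 4*t^5 + 4*t^4 - 4*t^3 + 10*t^2 - 50*t + 8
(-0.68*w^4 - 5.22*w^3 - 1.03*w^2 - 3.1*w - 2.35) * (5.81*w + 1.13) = -3.9508*w^5 - 31.0966*w^4 - 11.8829*w^3 - 19.1749*w^2 - 17.1565*w - 2.6555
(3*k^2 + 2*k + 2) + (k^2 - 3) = 4*k^2 + 2*k - 1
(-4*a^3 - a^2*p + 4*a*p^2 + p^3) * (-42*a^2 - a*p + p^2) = 168*a^5 + 46*a^4*p - 171*a^3*p^2 - 47*a^2*p^3 + 3*a*p^4 + p^5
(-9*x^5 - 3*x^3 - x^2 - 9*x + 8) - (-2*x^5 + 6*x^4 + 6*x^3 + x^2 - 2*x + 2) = -7*x^5 - 6*x^4 - 9*x^3 - 2*x^2 - 7*x + 6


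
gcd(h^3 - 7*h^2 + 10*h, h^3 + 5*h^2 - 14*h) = h^2 - 2*h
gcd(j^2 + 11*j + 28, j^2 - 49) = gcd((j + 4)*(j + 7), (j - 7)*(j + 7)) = j + 7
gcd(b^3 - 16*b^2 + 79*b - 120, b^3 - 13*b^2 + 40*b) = b^2 - 13*b + 40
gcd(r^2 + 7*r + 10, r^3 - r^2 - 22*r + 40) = r + 5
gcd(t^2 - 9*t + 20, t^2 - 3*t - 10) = t - 5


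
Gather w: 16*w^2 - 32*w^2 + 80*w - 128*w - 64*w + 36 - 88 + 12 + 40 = -16*w^2 - 112*w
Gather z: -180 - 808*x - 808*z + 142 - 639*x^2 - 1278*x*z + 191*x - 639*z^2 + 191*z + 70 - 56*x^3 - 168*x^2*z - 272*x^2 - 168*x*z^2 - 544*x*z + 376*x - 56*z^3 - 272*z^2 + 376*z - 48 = -56*x^3 - 911*x^2 - 241*x - 56*z^3 + z^2*(-168*x - 911) + z*(-168*x^2 - 1822*x - 241) - 16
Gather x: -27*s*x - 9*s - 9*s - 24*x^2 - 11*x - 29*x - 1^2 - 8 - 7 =-18*s - 24*x^2 + x*(-27*s - 40) - 16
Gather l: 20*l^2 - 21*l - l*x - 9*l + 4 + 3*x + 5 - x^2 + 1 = 20*l^2 + l*(-x - 30) - x^2 + 3*x + 10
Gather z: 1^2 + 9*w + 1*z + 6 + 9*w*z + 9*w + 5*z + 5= 18*w + z*(9*w + 6) + 12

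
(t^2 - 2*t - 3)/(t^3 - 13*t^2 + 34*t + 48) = (t - 3)/(t^2 - 14*t + 48)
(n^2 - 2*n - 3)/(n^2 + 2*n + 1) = (n - 3)/(n + 1)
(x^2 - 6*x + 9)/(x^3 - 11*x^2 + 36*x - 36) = (x - 3)/(x^2 - 8*x + 12)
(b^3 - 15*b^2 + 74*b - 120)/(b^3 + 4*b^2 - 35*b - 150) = (b^2 - 9*b + 20)/(b^2 + 10*b + 25)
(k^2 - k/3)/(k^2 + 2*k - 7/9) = 3*k/(3*k + 7)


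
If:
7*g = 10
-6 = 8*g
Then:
No Solution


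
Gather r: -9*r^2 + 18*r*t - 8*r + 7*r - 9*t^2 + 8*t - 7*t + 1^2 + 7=-9*r^2 + r*(18*t - 1) - 9*t^2 + t + 8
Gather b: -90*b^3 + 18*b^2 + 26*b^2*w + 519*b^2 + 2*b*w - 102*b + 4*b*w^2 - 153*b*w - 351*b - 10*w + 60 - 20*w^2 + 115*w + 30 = -90*b^3 + b^2*(26*w + 537) + b*(4*w^2 - 151*w - 453) - 20*w^2 + 105*w + 90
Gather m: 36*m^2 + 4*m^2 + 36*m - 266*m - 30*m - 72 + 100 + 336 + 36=40*m^2 - 260*m + 400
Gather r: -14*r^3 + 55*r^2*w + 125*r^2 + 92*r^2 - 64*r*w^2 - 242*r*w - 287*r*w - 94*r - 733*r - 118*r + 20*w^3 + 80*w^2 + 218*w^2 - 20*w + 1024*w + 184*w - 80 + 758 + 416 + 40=-14*r^3 + r^2*(55*w + 217) + r*(-64*w^2 - 529*w - 945) + 20*w^3 + 298*w^2 + 1188*w + 1134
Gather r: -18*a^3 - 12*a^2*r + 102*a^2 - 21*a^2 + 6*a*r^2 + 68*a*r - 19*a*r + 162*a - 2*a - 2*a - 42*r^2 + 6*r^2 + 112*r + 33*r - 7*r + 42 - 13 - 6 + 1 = -18*a^3 + 81*a^2 + 158*a + r^2*(6*a - 36) + r*(-12*a^2 + 49*a + 138) + 24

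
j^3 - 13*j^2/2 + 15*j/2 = j*(j - 5)*(j - 3/2)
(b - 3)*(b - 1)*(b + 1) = b^3 - 3*b^2 - b + 3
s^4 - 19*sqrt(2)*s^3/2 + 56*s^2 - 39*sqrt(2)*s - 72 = (s - 4*sqrt(2))*(s - 3*sqrt(2))^2*(s + sqrt(2)/2)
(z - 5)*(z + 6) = z^2 + z - 30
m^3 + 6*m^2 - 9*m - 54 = (m - 3)*(m + 3)*(m + 6)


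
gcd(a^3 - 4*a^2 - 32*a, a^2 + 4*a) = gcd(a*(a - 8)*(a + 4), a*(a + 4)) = a^2 + 4*a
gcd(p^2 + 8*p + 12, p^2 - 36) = p + 6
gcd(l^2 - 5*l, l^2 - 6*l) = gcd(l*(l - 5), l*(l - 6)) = l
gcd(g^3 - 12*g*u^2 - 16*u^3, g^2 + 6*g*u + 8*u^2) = g + 2*u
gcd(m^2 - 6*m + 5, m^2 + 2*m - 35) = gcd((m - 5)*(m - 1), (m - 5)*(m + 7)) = m - 5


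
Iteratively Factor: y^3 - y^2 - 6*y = (y - 3)*(y^2 + 2*y) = (y - 3)*(y + 2)*(y)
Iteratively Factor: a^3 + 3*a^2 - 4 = (a + 2)*(a^2 + a - 2) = (a - 1)*(a + 2)*(a + 2)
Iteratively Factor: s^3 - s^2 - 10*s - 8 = (s - 4)*(s^2 + 3*s + 2) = (s - 4)*(s + 1)*(s + 2)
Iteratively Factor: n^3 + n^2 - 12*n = (n + 4)*(n^2 - 3*n) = (n - 3)*(n + 4)*(n)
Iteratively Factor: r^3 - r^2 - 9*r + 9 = (r - 3)*(r^2 + 2*r - 3) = (r - 3)*(r + 3)*(r - 1)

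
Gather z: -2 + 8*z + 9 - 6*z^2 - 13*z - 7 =-6*z^2 - 5*z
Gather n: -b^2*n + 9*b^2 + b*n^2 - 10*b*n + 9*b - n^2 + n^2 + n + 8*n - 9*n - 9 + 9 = 9*b^2 + b*n^2 + 9*b + n*(-b^2 - 10*b)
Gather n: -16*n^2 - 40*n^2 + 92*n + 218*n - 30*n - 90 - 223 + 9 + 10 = -56*n^2 + 280*n - 294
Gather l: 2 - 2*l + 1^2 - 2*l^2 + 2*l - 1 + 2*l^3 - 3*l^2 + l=2*l^3 - 5*l^2 + l + 2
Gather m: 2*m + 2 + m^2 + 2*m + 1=m^2 + 4*m + 3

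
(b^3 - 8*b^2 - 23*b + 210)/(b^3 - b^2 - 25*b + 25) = (b^2 - 13*b + 42)/(b^2 - 6*b + 5)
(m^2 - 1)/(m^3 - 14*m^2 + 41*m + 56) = (m - 1)/(m^2 - 15*m + 56)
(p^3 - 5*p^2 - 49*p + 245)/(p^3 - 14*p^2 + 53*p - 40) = (p^2 - 49)/(p^2 - 9*p + 8)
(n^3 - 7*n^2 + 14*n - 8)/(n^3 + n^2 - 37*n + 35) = (n^2 - 6*n + 8)/(n^2 + 2*n - 35)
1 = 1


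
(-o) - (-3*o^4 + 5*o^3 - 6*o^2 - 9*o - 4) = 3*o^4 - 5*o^3 + 6*o^2 + 8*o + 4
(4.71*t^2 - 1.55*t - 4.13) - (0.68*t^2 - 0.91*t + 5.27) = 4.03*t^2 - 0.64*t - 9.4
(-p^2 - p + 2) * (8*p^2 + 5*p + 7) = -8*p^4 - 13*p^3 + 4*p^2 + 3*p + 14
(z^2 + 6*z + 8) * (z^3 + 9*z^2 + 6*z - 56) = z^5 + 15*z^4 + 68*z^3 + 52*z^2 - 288*z - 448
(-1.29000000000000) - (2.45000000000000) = -3.74000000000000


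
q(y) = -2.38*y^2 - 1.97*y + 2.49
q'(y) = -4.76*y - 1.97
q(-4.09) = -29.27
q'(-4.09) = 17.50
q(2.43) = -16.35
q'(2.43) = -13.54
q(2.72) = -20.48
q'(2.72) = -14.92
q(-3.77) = -23.91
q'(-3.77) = 15.98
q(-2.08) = -3.71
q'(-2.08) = 7.93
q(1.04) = -2.13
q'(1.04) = -6.92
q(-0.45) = 2.89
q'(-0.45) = 0.17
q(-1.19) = 1.46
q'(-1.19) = 3.69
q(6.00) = -95.01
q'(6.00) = -30.53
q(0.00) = 2.49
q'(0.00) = -1.97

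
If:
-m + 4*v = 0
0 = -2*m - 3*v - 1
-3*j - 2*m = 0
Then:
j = 8/33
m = -4/11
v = -1/11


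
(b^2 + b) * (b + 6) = b^3 + 7*b^2 + 6*b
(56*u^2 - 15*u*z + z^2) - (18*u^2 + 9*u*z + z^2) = 38*u^2 - 24*u*z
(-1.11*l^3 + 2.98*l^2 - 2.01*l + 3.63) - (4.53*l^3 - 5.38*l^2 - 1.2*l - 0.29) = -5.64*l^3 + 8.36*l^2 - 0.81*l + 3.92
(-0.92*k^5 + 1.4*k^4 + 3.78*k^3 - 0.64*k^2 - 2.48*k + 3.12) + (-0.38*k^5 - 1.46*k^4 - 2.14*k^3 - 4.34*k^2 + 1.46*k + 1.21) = -1.3*k^5 - 0.0600000000000001*k^4 + 1.64*k^3 - 4.98*k^2 - 1.02*k + 4.33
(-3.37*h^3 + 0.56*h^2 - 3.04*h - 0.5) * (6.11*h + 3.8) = -20.5907*h^4 - 9.3844*h^3 - 16.4464*h^2 - 14.607*h - 1.9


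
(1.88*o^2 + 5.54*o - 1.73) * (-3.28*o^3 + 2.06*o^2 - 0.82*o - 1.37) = -6.1664*o^5 - 14.2984*o^4 + 15.5452*o^3 - 10.6822*o^2 - 6.1712*o + 2.3701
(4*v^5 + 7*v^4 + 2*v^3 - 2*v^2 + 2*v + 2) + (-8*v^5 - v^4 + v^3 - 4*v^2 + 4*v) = -4*v^5 + 6*v^4 + 3*v^3 - 6*v^2 + 6*v + 2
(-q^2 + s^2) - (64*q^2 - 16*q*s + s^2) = -65*q^2 + 16*q*s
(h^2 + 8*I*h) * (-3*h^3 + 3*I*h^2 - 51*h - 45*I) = -3*h^5 - 21*I*h^4 - 75*h^3 - 453*I*h^2 + 360*h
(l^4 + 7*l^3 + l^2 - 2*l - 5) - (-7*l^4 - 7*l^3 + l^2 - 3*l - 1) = 8*l^4 + 14*l^3 + l - 4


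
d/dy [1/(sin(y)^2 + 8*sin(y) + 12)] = -2*(sin(y) + 4)*cos(y)/(sin(y)^2 + 8*sin(y) + 12)^2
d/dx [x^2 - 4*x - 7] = 2*x - 4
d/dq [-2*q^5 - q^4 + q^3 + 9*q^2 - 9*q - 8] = -10*q^4 - 4*q^3 + 3*q^2 + 18*q - 9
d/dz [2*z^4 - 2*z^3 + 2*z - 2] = 8*z^3 - 6*z^2 + 2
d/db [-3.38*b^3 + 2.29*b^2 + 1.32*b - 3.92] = -10.14*b^2 + 4.58*b + 1.32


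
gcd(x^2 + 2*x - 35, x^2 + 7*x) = x + 7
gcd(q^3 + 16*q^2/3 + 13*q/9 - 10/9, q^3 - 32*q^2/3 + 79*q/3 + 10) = 1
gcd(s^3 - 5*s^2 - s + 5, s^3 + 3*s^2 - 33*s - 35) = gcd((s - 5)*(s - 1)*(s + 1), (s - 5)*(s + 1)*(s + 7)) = s^2 - 4*s - 5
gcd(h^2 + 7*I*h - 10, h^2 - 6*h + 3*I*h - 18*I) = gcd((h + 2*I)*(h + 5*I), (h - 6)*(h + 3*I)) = 1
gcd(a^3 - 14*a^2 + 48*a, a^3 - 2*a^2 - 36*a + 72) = a - 6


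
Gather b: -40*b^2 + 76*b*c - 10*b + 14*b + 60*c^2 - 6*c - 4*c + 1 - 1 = -40*b^2 + b*(76*c + 4) + 60*c^2 - 10*c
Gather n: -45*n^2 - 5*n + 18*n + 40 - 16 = -45*n^2 + 13*n + 24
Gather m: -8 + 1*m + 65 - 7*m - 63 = -6*m - 6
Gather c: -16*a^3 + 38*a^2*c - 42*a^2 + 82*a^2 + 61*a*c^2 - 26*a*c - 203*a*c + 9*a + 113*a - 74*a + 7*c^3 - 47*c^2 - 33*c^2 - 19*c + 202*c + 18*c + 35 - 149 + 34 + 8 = -16*a^3 + 40*a^2 + 48*a + 7*c^3 + c^2*(61*a - 80) + c*(38*a^2 - 229*a + 201) - 72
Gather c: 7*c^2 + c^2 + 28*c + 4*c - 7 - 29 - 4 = 8*c^2 + 32*c - 40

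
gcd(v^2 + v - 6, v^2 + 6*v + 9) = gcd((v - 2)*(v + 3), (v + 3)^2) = v + 3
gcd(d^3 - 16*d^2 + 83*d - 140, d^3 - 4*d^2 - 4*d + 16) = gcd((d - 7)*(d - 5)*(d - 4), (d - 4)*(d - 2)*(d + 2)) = d - 4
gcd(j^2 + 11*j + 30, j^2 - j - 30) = j + 5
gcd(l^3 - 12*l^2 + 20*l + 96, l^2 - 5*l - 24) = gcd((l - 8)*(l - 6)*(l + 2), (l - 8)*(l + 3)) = l - 8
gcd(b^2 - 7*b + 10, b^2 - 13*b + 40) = b - 5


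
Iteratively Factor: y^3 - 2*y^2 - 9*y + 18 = (y - 2)*(y^2 - 9) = (y - 3)*(y - 2)*(y + 3)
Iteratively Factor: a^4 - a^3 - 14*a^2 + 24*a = (a - 2)*(a^3 + a^2 - 12*a) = (a - 3)*(a - 2)*(a^2 + 4*a) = a*(a - 3)*(a - 2)*(a + 4)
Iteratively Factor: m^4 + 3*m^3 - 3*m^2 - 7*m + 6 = (m - 1)*(m^3 + 4*m^2 + m - 6) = (m - 1)*(m + 3)*(m^2 + m - 2) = (m - 1)^2*(m + 3)*(m + 2)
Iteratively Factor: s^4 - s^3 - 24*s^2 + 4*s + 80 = (s - 5)*(s^3 + 4*s^2 - 4*s - 16) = (s - 5)*(s + 4)*(s^2 - 4) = (s - 5)*(s + 2)*(s + 4)*(s - 2)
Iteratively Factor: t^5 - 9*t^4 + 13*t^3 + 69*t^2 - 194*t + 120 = (t + 3)*(t^4 - 12*t^3 + 49*t^2 - 78*t + 40) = (t - 2)*(t + 3)*(t^3 - 10*t^2 + 29*t - 20) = (t - 5)*(t - 2)*(t + 3)*(t^2 - 5*t + 4) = (t - 5)*(t - 2)*(t - 1)*(t + 3)*(t - 4)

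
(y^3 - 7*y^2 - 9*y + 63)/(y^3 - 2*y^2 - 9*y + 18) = (y - 7)/(y - 2)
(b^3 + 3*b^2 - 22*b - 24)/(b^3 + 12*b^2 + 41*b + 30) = (b - 4)/(b + 5)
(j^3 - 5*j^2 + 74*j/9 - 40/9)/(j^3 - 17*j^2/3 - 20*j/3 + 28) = (9*j^2 - 27*j + 20)/(3*(3*j^2 - 11*j - 42))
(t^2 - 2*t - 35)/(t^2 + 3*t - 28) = (t^2 - 2*t - 35)/(t^2 + 3*t - 28)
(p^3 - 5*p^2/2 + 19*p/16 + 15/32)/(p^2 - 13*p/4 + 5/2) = (8*p^2 - 10*p - 3)/(8*(p - 2))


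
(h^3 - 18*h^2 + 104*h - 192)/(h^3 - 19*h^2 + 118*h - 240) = (h - 4)/(h - 5)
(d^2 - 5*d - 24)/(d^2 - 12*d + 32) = (d + 3)/(d - 4)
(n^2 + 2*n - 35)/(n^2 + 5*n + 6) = (n^2 + 2*n - 35)/(n^2 + 5*n + 6)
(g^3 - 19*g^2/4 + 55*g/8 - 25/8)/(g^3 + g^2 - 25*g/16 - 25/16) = 2*(2*g^2 - 7*g + 5)/(4*g^2 + 9*g + 5)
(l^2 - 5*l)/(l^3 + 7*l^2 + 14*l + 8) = l*(l - 5)/(l^3 + 7*l^2 + 14*l + 8)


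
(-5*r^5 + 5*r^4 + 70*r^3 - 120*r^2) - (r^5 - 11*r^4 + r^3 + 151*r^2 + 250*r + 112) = -6*r^5 + 16*r^4 + 69*r^3 - 271*r^2 - 250*r - 112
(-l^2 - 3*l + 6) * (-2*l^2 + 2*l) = 2*l^4 + 4*l^3 - 18*l^2 + 12*l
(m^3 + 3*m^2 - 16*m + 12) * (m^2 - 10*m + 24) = m^5 - 7*m^4 - 22*m^3 + 244*m^2 - 504*m + 288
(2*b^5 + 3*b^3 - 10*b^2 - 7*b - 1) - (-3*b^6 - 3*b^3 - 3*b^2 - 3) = 3*b^6 + 2*b^5 + 6*b^3 - 7*b^2 - 7*b + 2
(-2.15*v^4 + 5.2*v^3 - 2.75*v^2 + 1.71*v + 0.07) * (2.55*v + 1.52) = -5.4825*v^5 + 9.992*v^4 + 0.891500000000002*v^3 + 0.1805*v^2 + 2.7777*v + 0.1064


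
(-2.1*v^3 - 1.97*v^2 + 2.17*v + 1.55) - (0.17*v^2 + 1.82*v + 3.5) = -2.1*v^3 - 2.14*v^2 + 0.35*v - 1.95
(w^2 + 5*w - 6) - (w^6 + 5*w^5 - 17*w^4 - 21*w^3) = -w^6 - 5*w^5 + 17*w^4 + 21*w^3 + w^2 + 5*w - 6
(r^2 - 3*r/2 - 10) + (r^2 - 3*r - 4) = 2*r^2 - 9*r/2 - 14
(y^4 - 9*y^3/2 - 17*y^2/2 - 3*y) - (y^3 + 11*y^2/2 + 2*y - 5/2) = y^4 - 11*y^3/2 - 14*y^2 - 5*y + 5/2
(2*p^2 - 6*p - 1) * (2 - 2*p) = -4*p^3 + 16*p^2 - 10*p - 2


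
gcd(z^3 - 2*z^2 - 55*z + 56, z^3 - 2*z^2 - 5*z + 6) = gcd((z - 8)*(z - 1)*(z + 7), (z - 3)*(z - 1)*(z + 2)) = z - 1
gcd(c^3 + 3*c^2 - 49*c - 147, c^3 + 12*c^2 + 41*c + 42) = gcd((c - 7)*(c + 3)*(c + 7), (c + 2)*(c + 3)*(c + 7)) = c^2 + 10*c + 21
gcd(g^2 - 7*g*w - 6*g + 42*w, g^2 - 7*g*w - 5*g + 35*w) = -g + 7*w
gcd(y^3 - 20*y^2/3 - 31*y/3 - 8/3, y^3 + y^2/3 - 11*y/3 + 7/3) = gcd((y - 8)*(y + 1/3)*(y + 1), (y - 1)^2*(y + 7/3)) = 1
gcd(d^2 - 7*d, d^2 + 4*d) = d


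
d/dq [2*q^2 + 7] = 4*q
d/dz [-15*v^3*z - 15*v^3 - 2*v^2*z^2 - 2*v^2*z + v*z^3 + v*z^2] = v*(-15*v^2 - 4*v*z - 2*v + 3*z^2 + 2*z)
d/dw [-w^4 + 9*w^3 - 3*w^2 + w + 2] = -4*w^3 + 27*w^2 - 6*w + 1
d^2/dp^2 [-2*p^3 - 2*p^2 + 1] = -12*p - 4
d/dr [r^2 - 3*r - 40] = 2*r - 3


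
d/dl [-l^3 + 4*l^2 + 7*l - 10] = -3*l^2 + 8*l + 7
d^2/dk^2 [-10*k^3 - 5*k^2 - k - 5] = -60*k - 10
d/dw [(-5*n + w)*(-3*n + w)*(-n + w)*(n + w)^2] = -7*n^4 + 44*n^3*w + 18*n^2*w^2 - 28*n*w^3 + 5*w^4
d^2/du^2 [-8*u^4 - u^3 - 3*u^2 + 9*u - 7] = -96*u^2 - 6*u - 6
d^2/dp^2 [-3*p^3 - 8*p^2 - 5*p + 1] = -18*p - 16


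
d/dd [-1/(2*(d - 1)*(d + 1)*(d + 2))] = ((d - 1)*(d + 1) + (d - 1)*(d + 2) + (d + 1)*(d + 2))/(2*(d - 1)^2*(d + 1)^2*(d + 2)^2)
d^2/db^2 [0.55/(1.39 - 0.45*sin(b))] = (0.111375*sin(b)^2 + 0.344025*sin(b) - 0.22275)/(0.45*sin(b) - 1.39)^3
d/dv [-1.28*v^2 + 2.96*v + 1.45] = 2.96 - 2.56*v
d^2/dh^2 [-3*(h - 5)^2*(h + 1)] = 54 - 18*h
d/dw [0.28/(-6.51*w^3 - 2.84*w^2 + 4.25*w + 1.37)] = (5.4684*w^2 + 1.5904*w - 1.19)/(6.51*w^3 + 2.84*w^2 - 4.25*w - 1.37)^2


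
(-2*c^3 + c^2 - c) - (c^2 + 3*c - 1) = -2*c^3 - 4*c + 1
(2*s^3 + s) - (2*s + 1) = 2*s^3 - s - 1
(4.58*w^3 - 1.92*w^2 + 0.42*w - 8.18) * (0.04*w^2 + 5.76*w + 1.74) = 0.1832*w^5 + 26.304*w^4 - 3.0732*w^3 - 1.2488*w^2 - 46.386*w - 14.2332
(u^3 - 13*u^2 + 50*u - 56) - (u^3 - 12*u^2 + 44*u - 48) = -u^2 + 6*u - 8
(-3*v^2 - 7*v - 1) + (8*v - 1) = -3*v^2 + v - 2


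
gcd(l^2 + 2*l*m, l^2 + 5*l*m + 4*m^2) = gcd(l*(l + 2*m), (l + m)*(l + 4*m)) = 1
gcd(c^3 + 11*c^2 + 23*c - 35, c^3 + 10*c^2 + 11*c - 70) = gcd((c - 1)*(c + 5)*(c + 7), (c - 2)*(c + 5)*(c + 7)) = c^2 + 12*c + 35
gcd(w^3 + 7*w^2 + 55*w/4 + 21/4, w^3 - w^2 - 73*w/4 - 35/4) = w^2 + 4*w + 7/4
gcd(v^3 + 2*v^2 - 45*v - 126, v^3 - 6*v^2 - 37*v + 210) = v^2 - v - 42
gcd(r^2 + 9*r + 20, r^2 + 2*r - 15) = r + 5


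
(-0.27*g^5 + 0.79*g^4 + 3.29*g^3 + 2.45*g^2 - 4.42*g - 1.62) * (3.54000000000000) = -0.9558*g^5 + 2.7966*g^4 + 11.6466*g^3 + 8.673*g^2 - 15.6468*g - 5.7348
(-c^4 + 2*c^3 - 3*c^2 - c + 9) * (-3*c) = 3*c^5 - 6*c^4 + 9*c^3 + 3*c^2 - 27*c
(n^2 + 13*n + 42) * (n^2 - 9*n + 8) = n^4 + 4*n^3 - 67*n^2 - 274*n + 336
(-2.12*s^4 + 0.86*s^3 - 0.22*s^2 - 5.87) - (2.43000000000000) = -2.12*s^4 + 0.86*s^3 - 0.22*s^2 - 8.3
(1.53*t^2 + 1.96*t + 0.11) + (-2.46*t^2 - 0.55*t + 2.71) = -0.93*t^2 + 1.41*t + 2.82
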